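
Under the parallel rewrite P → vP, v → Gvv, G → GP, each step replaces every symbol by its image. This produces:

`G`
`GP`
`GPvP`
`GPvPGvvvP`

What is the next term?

Expanding GPvPGvvvP: G→GP, P→vP, v→Gvv, P→vP, G→GP, v→Gvv, v→Gvv, v→Gvv, P→vP. Concatenated: GP vP Gvv vP GP Gvv Gvv Gvv vP.

GPvPGvvvPGPGvvGvvGvvvP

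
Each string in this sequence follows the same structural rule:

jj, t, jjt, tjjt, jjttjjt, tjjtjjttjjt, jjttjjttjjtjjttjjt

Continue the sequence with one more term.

tjjtjjttjjtjjttjjttjjtjjttjjt

Each term (from the third on) is the two preceding terms concatenated in order: term 3 = jj·t = jjt.
The next term joins tjjtjjttjjt and jjttjjttjjtjjttjjt.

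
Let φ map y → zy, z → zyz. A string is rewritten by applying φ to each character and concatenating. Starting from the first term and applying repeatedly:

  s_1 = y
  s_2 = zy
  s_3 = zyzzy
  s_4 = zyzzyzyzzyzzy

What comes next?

Rewriting the 13 symbols of zyzzyzyzzyzzy one by one yields zyz zy zyz zyz zy zyz zy zyz zyz zy zyz zyz zy; concatenated:

zyzzyzyzzyzzyzyzzyzyzzyzzyzyzzyzzy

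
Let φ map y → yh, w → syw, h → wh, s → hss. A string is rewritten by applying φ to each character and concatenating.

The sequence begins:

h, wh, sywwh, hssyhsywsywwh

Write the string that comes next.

whhsshssyhwhhssyhsywhssyhsywsywwh

Applying the rule to each of the 13 symbols of hssyhsywsywwh gives the pieces wh hss hss yh wh hss yh syw hss yh syw syw wh, which concatenate to the answer.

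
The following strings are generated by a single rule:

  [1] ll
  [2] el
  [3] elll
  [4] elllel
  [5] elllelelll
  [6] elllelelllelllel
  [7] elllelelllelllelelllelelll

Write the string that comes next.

elllelelllelllelelllelelllelllelelllelllel

This is a Fibonacci-style word recurrence s(k) = s(k−1)·s(k−2): e.g. el·ll = elll.
Continuing: elllelelllelllelelllelelll · elllelelllelllel gives term 8.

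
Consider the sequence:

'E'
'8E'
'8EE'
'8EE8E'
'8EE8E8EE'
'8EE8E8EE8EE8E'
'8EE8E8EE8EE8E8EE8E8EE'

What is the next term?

This is a Fibonacci-style word recurrence s(k) = s(k−1)·s(k−2): e.g. 8E·E = 8EE.
The next term joins 8EE8E8EE8EE8E8EE8E8EE and 8EE8E8EE8EE8E.

8EE8E8EE8EE8E8EE8E8EE8EE8E8EE8EE8E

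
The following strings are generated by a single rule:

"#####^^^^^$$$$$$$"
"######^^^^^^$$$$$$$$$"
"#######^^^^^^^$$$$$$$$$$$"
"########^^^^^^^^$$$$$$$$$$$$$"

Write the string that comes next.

#########^^^^^^^^^$$$$$$$$$$$$$$$

The n-th term is n+2 #'s then n+2 ^'s then 2n+1 $'s, where the shown terms are n = 3, 4, 5, 6.
At n = 7 the blocks have lengths 9, 9, 15.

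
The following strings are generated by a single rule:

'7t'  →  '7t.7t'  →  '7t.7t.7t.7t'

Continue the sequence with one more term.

Every step duplicates the string with '.' between the halves.
Doubling 7t.7t.7t.7t with '.' between the halves:

7t.7t.7t.7t.7t.7t.7t.7t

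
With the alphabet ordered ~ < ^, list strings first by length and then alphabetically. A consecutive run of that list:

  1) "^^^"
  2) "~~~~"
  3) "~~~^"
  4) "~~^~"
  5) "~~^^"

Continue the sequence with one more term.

~^~~

The successor of ~~^^ increments the rightmost position that isn't already ^ and resets every position after it to ~.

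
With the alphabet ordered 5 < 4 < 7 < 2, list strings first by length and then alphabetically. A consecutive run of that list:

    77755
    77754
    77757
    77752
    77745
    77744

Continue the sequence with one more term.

77747

The successor of 77744 increments the rightmost position that isn't already 2 and resets every position after it to 5.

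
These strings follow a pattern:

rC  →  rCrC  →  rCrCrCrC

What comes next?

Every step duplicates the string.
Doubling rCrCrCrC:

rCrCrCrCrCrCrCrC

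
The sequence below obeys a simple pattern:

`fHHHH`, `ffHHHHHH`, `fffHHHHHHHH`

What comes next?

Reading off run lengths: f runs 1, 2, 3; H runs 4, 6, 8 — each is linear in n, where the shown terms are n = 2, 3, 4.
At n = 5 the blocks have lengths 4, 10.

ffffHHHHHHHHHH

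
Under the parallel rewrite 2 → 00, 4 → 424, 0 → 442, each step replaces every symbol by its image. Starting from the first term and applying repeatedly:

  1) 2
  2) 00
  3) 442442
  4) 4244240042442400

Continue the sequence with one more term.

Replace each of the 16 characters of 4244240042442400 in place — 424 00 424 424 00 424 442 442 424 00 424 424 00 424 442 442 — and concatenate.

42400424424004244424424240042442400424442442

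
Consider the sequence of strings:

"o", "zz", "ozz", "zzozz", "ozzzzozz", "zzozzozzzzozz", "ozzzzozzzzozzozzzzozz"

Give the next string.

This is a Fibonacci-style word recurrence s(k) = s(k−2)·s(k−1): e.g. o·zz = ozz.
So term 8 is zzozzozzzzozz·ozzzzozzzzozzozzzzozz.

zzozzozzzzozzozzzzozzzzozzozzzzozz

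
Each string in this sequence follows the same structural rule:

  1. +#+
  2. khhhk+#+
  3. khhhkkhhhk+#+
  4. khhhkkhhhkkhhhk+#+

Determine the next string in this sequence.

Every step adds khhhk at the front: s(k+1) = khhhk·s(k).
One more step from khhhkkhhhkkhhhk+#+ gives the answer.

khhhkkhhhkkhhhkkhhhk+#+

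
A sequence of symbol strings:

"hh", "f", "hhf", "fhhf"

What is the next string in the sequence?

Each term (from the third on) is the two preceding terms concatenated in order: term 3 = hh·f = hhf.
So term 5 is hhf·fhhf.

hhffhhf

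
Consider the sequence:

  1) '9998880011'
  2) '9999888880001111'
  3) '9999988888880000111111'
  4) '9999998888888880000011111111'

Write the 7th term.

9999999998888888888888880000000011111111111111

The n-th term is n+2 9's then 2n+1 8's then n+1 0's then 2n 1's (n = 1, 2, …).
At n = 7 the blocks have lengths 9, 15, 8, 14.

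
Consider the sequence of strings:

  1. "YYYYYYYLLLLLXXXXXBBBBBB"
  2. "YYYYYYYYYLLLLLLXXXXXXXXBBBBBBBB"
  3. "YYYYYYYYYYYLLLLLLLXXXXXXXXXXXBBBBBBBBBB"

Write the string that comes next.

Each string has the form Y^{2n+3} L^{n+3} X^{3n-1} B^{2n+2}, where the shown terms are n = 2, 3, 4.
At n = 5 the blocks have lengths 13, 8, 14, 12.

YYYYYYYYYYYYYLLLLLLLLXXXXXXXXXXXXXXBBBBBBBBBBBB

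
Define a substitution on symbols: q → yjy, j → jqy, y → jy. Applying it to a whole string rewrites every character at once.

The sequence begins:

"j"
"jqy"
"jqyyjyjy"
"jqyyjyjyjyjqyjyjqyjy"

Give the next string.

jqyyjyjyjyjqyjyjqyjyjqyjyjqyyjyjyjqyjyjqyyjyjyjqyjy

Applying the rule to each of the 20 symbols of jqyyjyjyjyjqyjyjqyjy gives the pieces jqy yjy jy jy jqy jy jqy jy jqy jy jqy yjy jy jqy jy jqy yjy jy jqy jy, which concatenate to the answer.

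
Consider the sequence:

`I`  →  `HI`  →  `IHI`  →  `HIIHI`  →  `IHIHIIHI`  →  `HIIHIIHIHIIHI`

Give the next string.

This is a Fibonacci-style word recurrence s(k) = s(k−2)·s(k−1): e.g. I·HI = IHI.
The next term joins IHIHIIHI and HIIHIIHIHIIHI.

IHIHIIHIHIIHIIHIHIIHI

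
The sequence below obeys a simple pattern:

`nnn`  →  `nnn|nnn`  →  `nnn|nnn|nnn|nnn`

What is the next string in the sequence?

nnn|nnn|nnn|nnn|nnn|nnn|nnn|nnn

s(k+1) = s(k)·|·s(k) — each term doubles the last with '|' between the halves.
One more doubling of nnn|nnn|nnn|nnn gives the answer.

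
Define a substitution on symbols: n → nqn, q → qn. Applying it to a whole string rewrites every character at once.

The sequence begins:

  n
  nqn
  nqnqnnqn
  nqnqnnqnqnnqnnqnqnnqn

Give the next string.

Rewriting the 21 symbols of nqnqnnqnqnnqnnqnqnnqn one by one yields nqn qn nqn qn nqn nqn qn nqn qn nqn nqn qn nqn nqn qn nqn qn nqn nqn qn nqn; concatenated:

nqnqnnqnqnnqnnqnqnnqnqnnqnnqnqnnqnnqnqnnqnqnnqnnqnqnnqn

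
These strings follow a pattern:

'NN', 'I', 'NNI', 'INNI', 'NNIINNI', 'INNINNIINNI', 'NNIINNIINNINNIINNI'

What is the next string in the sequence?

INNINNIINNINNIINNIINNINNIINNI

From term 3 onward, concatenate the second-to-last term with the last: NN·I = NNI, I·NNI = INNI, …
So term 8 is INNINNIINNI·NNIINNIINNINNIINNI.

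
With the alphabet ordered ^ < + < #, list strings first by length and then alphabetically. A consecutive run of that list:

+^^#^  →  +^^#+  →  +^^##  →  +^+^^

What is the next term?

Find the rightmost character of +^+^^ below #, bump it to the next letter, and reset everything to its right to ^.

+^+^+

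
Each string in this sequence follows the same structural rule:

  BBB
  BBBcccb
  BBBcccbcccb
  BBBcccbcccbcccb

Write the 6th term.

BBBcccbcccbcccbcccbcccb

The strings grow by a fixed suffix cccb each time.
From BBBcccbcccbcccb, 2 further steps: BBBcccbcccbcccb → BBBcccbcccbcccbcccb → (answer).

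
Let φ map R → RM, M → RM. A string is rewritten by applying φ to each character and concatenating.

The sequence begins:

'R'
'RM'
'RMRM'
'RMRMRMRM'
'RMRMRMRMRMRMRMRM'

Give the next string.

RMRMRMRMRMRMRMRMRMRMRMRMRMRMRMRM

φ(RMRMRMRMRMRMRMRM) expands symbol-by-symbol to RM RM RM RM RM RM RM RM RM RM RM RM RM RM RM RM; joining the 16 pieces gives the next term.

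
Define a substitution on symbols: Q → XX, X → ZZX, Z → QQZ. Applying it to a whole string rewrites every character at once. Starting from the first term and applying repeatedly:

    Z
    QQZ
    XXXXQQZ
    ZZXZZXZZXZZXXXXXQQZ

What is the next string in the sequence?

QQZQQZZZXQQZQQZZZXQQZQQZZZXQQZQQZZZXZZXZZXZZXZZXXXXXQQZ

Replace each of the 19 characters of ZZXZZXZZXZZXXXXXQQZ in place — QQZ QQZ ZZX QQZ QQZ ZZX QQZ QQZ ZZX QQZ QQZ ZZX ZZX ZZX ZZX ZZX XX XX QQZ — and concatenate.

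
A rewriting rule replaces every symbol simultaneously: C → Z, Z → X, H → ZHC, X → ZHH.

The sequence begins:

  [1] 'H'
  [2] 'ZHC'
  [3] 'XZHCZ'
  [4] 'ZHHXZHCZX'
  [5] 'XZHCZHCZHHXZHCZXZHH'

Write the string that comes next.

ZHHXZHCZXZHCZXZHCZHCZHHXZHCZXZHHXZHCZHC

Applying the rule to each of the 19 symbols of XZHCZHCZHHXZHCZXZHH gives the pieces ZHH X ZHC Z X ZHC Z X ZHC ZHC ZHH X ZHC Z X ZHH X ZHC ZHC, which concatenate to the answer.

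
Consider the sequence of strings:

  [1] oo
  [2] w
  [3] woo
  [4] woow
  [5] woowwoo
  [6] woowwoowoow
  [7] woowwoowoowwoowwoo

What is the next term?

From term 3 onward, concatenate the last term with the second-to-last: w·oo = woo, woo·w = woow, …
Continuing: woowwoowoowwoowwoo · woowwoowoow gives term 8.

woowwoowoowwoowwoowoowwoowoow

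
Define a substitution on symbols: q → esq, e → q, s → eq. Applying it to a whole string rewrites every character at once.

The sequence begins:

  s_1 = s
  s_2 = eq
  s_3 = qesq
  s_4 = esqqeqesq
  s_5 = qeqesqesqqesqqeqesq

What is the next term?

esqqesqqeqesqqeqesqesqqeqesqesqqesqqeqesq

Replace each of the 19 characters of qeqesqesqqesqqeqesq in place — esq q esq q eq esq q eq esq esq q eq esq esq q esq q eq esq — and concatenate.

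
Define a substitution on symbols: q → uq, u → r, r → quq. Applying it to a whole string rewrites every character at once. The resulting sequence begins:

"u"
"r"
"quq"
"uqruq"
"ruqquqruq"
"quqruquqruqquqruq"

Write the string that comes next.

Replace each of the 17 characters of quqruquqruqquqruq in place — uq r uq quq r uq r uq quq r uq uq r uq quq r uq — and concatenate.

uqruqquqruqruqquqruquqruqquqruq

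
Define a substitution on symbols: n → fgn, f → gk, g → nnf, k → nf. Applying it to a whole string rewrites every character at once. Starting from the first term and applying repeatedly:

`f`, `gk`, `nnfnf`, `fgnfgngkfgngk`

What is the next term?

gknnffgngknnffgnnnfnfgknnffgnnnfnf

Replace each of the 13 characters of fgnfgngkfgngk in place — gk nnf fgn gk nnf fgn nnf nf gk nnf fgn nnf nf — and concatenate.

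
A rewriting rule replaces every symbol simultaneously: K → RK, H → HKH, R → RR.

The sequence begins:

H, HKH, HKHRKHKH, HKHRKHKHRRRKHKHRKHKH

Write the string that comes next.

HKHRKHKHRRRKHKHRKHKHRRRRRRRKHKHRKHKHRRRKHKHRKHKH

φ(HKHRKHKHRRRKHKHRKHKH) expands symbol-by-symbol to HKH RK HKH RR RK HKH RK HKH RR RR RR RK HKH RK HKH RR RK HKH RK HKH; joining the 20 pieces gives the next term.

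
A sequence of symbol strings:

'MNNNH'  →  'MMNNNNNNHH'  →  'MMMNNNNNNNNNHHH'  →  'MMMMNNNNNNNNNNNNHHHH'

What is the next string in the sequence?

Reading off run lengths: M runs 1, 2, 3, 4; N runs 3, 6, 9, 12; H runs 1, 2, 3, 4 — each is linear in n (n = 1, 2, …).
At n = 5 the blocks have lengths 5, 15, 5.

MMMMMNNNNNNNNNNNNNNNHHHHH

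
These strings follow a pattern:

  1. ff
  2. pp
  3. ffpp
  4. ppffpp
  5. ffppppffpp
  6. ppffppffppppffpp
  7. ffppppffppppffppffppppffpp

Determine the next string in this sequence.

From term 3 onward, concatenate the second-to-last term with the last: ff·pp = ffpp, pp·ffpp = ppffpp, …
Continuing: ppffppffppppffpp · ffppppffppppffppffppppffpp gives term 8.

ppffppffppppffppffppppffppppffppffppppffpp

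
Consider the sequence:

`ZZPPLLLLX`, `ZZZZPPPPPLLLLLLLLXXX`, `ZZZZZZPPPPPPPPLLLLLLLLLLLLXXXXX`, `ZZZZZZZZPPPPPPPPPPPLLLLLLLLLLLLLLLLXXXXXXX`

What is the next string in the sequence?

Term n consists of 2n Z's, followed by 3n-1 P's, followed by 4n L's, followed by 2n-1 X's (n = 1, 2, …).
At n = 5 the blocks have lengths 10, 14, 20, 9.

ZZZZZZZZZZPPPPPPPPPPPPPPLLLLLLLLLLLLLLLLLLLLXXXXXXXXX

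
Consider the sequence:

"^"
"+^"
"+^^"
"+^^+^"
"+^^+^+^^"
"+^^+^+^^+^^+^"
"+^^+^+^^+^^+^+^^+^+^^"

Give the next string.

+^^+^+^^+^^+^+^^+^+^^+^^+^+^^+^^+^

Each term (from the third on) is the previous term followed by the one before it: term 3 = +^·^ = +^^.
Continuing: +^^+^+^^+^^+^+^^+^+^^ · +^^+^+^^+^^+^ gives term 8.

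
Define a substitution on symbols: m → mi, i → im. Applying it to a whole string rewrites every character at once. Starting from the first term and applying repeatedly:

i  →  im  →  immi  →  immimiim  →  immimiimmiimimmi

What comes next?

immimiimmiimimmimiimimmiimmimiim

Replace each of the 16 characters of immimiimmiimimmi in place — im mi mi im mi im im mi mi im im mi im mi mi im — and concatenate.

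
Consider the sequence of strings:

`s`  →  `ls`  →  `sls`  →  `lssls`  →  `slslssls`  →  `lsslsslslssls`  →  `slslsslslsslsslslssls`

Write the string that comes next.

lsslsslslsslsslslsslslsslsslslssls

Each term (from the third on) is the two preceding terms concatenated in order: term 3 = s·ls = sls.
So term 8 is lsslsslslssls·slslsslslsslsslslssls.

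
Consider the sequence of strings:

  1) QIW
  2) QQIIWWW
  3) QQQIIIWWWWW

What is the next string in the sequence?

Each string has the form Q^{n} I^{n} W^{2n-1} (n = 1, 2, …).
For the next term, n = 4, so the run lengths are 4, 4, 7.

QQQQIIIIWWWWWWW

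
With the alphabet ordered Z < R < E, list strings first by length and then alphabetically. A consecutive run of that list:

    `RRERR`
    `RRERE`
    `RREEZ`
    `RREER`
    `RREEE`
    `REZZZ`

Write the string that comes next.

The successor of REZZZ increments the rightmost position that isn't already E and resets every position after it to Z.

REZZR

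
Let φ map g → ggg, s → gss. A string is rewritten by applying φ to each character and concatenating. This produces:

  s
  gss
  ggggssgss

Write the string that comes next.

gggggggggggggssgssggggssgss

Rewriting each symbol of ggggssgss: g→ggg, g→ggg, g→ggg, g→ggg, s→gss, s→gss, g→ggg, s→gss, s→gss, which concatenates to ggg ggg ggg ggg gss gss ggg gss gss.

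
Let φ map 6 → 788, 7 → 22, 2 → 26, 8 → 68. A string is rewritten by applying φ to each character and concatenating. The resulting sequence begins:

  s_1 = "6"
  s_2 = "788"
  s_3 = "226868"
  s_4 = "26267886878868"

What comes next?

Applying the rule to each of the 14 symbols of 26267886878868 gives the pieces 26 788 26 788 22 68 68 788 68 22 68 68 788 68, which concatenate to the answer.

26788267882268687886822686878868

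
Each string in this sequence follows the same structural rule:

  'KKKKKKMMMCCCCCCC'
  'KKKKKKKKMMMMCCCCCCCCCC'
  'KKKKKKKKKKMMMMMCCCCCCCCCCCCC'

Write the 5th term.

The n-th term is 2n+2 K's then n+1 M's then 3n+1 C's, where the shown terms are n = 2, 3, 4.
At n = 6 the blocks have lengths 14, 7, 19.

KKKKKKKKKKKKKKMMMMMMMCCCCCCCCCCCCCCCCCCC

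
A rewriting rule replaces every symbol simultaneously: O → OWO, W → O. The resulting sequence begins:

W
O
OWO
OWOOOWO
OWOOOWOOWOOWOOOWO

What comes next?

OWOOOWOOWOOWOOOWOOWOOOWOOWOOOWOOWOOWOOOWO

Replace each of the 17 characters of OWOOOWOOWOOWOOOWO in place — OWO O OWO OWO OWO O OWO OWO O OWO OWO O OWO OWO OWO O OWO — and concatenate.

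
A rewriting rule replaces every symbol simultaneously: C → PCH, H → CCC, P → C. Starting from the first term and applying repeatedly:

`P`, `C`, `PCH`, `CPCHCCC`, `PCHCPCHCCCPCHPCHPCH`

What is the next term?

φ(PCHCPCHCCCPCHPCHPCH) expands symbol-by-symbol to C PCH CCC PCH C PCH CCC PCH PCH PCH C PCH CCC C PCH CCC C PCH CCC; joining the 19 pieces gives the next term.

CPCHCCCPCHCPCHCCCPCHPCHPCHCPCHCCCCPCHCCCCPCHCCC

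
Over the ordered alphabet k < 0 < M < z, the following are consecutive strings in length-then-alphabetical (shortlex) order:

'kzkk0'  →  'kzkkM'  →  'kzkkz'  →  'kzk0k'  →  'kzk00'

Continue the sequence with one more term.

kzk0M

Treat kzk00 as a base-4 numeral over the given alphabet and add one, carrying through any trailing z's.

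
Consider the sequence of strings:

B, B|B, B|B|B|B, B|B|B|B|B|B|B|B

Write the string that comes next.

Every step duplicates the string with '|' between the halves.
Doubling B|B|B|B|B|B|B|B with '|' between the halves:

B|B|B|B|B|B|B|B|B|B|B|B|B|B|B|B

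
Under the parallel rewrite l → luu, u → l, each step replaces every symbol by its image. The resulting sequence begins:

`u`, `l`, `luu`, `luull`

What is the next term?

Expanding luull: l→luu, u→l, u→l, l→luu, l→luu. Concatenated: luu l l luu luu.

luullluuluu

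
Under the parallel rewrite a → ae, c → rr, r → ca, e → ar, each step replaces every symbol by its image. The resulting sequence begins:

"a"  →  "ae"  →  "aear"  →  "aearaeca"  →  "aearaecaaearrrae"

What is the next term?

Rewriting the 16 symbols of aearaecaaearrrae one by one yields ae ar ae ca ae ar rr ae ae ar ae ca ca ca ae ar; concatenated:

aearaecaaearrraeaearaecacacaaear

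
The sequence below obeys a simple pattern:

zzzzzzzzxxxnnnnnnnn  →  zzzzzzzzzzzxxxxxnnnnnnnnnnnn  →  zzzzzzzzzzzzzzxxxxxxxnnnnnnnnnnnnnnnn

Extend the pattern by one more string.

Each string has the form z^{3n+2} x^{2n-1} n^{4n}, where the shown terms are n = 2, 3, 4.
For the next term, n = 5, so the run lengths are 17, 9, 20.

zzzzzzzzzzzzzzzzzxxxxxxxxxnnnnnnnnnnnnnnnnnnnn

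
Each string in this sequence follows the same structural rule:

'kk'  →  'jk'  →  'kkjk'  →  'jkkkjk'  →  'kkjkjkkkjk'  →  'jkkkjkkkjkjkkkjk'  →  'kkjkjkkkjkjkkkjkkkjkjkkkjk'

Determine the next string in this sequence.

jkkkjkkkjkjkkkjkkkjkjkkkjkjkkkjkkkjkjkkkjk

Each term (from the third on) is the two preceding terms concatenated in order: term 3 = kk·jk = kkjk.
The next term joins jkkkjkkkjkjkkkjk and kkjkjkkkjkjkkkjkkkjkjkkkjk.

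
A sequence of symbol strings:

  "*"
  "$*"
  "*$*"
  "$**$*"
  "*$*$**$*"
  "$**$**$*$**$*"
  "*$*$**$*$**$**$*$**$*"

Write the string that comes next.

From term 3 onward, concatenate the second-to-last term with the last: *·$* = *$*, $*·*$* = $**$*, …
Continuing: $**$**$*$**$* · *$*$**$*$**$**$*$**$* gives term 8.

$**$**$*$**$**$*$**$*$**$**$*$**$*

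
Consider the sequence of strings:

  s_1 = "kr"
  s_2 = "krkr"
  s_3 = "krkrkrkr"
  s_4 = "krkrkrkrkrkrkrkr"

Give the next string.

s(k+1) = s(k)·s(k) — each term doubles the last.
So the next term is two copies of krkrkrkrkrkrkrkr.

krkrkrkrkrkrkrkrkrkrkrkrkrkrkrkr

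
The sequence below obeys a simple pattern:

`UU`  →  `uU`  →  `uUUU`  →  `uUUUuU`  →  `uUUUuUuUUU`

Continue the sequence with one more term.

Each term (from the third on) is the previous term followed by the one before it: term 3 = uU·UU = uUUU.
So term 6 is uUUUuUuUUU·uUUUuU.

uUUUuUuUUUuUUUuU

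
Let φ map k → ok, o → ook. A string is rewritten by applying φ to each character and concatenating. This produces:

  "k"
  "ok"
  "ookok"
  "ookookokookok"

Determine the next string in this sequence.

Applying the rule to each of the 13 symbols of ookookokookok gives the pieces ook ook ok ook ook ok ook ok ook ook ok ook ok, which concatenate to the answer.

ookookokookookokookokookookokookok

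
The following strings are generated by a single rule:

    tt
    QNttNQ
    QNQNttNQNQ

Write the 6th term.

QNQNQNQNQNttNQNQNQNQNQ

Every step adds QN to the front and NQ to the end of the previous string.
From QNQNttNQNQ, 3 further steps: QNQNttNQNQ → QNQNQNttNQNQNQ → QNQNQNQNttNQNQNQNQ → (answer).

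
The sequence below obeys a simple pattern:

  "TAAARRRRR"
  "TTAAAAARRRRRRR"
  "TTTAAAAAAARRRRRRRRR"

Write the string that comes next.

TTTTAAAAAAAAARRRRRRRRRRR

Term n consists of n-1 T's, followed by 2n-1 A's, followed by 2n+1 R's, where the shown terms are n = 2, 3, 4.
At n = 5 the blocks have lengths 4, 9, 11.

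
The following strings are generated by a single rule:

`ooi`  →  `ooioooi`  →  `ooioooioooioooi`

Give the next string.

ooioooioooioooioooioooioooioooi

s(k+1) = s(k)·o·s(k) — each term doubles the last with 'o' between the halves.
So the next term is two copies of ooioooioooioooi with 'o' between the halves.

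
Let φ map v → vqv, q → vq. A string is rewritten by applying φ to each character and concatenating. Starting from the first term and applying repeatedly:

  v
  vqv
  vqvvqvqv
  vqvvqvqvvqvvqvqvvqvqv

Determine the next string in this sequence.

Rewriting the 21 symbols of vqvvqvqvvqvvqvqvvqvqv one by one yields vqv vq vqv vqv vq vqv vq vqv vqv vq vqv vqv vq vqv vq vqv vqv vq vqv vq vqv; concatenated:

vqvvqvqvvqvvqvqvvqvqvvqvvqvqvvqvvqvqvvqvqvvqvvqvqvvqvqv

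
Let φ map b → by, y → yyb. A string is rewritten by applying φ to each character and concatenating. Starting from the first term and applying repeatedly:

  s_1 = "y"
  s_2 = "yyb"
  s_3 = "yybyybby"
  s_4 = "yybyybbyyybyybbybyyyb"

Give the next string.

Rewriting the 21 symbols of yybyybbyyybyybbybyyyb one by one yields yyb yyb by yyb yyb by by yyb yyb yyb by yyb yyb by by yyb by yyb yyb yyb by; concatenated:

yybyybbyyybyybbybyyybyybyybbyyybyybbybyyybbyyybyybyybby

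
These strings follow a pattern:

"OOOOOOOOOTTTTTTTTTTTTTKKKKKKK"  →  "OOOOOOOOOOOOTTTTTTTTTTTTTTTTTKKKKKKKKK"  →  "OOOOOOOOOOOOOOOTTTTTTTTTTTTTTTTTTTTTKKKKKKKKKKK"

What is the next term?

OOOOOOOOOOOOOOOOOOTTTTTTTTTTTTTTTTTTTTTTTTTKKKKKKKKKKKKK

Each string has the form O^{3n} T^{4n+1} K^{2n+1}, where the shown terms are n = 3, 4, 5.
For the next term, n = 6, so the run lengths are 18, 25, 13.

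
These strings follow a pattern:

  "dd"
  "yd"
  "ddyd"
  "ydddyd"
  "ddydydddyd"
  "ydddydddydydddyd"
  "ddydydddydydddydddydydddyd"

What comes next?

This is a Fibonacci-style word recurrence s(k) = s(k−2)·s(k−1): e.g. dd·yd = ddyd.
Continuing: ydddydddydydddyd · ddydydddydydddydddydydddyd gives term 8.

ydddydddydydddydddydydddydydddydddydydddyd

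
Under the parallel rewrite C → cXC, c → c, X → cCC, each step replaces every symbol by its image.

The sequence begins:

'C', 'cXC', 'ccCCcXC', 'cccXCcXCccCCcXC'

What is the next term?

ccccCCcXCccCCcXCcccXCcXCccCCcXC

φ(cccXCcXCccCCcXC) expands symbol-by-symbol to c c c cCC cXC c cCC cXC c c cXC cXC c cCC cXC; joining the 15 pieces gives the next term.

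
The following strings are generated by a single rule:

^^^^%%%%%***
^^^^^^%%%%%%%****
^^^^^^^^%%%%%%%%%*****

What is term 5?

Term n consists of 2n ^'s, followed by 2n+1 %'s, followed by n+1 *'s, where the shown terms are n = 2, 3, 4.
At n = 6 the blocks have lengths 12, 13, 7.

^^^^^^^^^^^^%%%%%%%%%%%%%*******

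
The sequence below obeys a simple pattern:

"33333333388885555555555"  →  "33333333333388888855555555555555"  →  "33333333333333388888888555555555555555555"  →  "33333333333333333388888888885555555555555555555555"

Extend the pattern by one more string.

33333333333333333333388888888888855555555555555555555555555

Each string has the form 3^{3n+3} 8^{2n} 5^{4n+2}, where the shown terms are n = 2, 3, 4, 5.
At n = 6 the blocks have lengths 21, 12, 26.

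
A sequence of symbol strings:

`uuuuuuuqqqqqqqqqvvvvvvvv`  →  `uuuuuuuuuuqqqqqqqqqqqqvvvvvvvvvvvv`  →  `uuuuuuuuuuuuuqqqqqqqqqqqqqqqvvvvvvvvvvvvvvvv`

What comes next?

Term n consists of 3n+1 u's, followed by 3n+3 q's, followed by 4n v's, where the shown terms are n = 2, 3, 4.
At n = 5 the blocks have lengths 16, 18, 20.

uuuuuuuuuuuuuuuuqqqqqqqqqqqqqqqqqqvvvvvvvvvvvvvvvvvvvv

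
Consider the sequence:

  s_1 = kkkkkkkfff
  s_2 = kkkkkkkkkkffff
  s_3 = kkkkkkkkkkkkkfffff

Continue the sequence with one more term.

Each string has the form k^{3n+1} f^{n+1}, where the shown terms are n = 2, 3, 4.
Setting n = 5 gives 16, 6 characters in each block.

kkkkkkkkkkkkkkkkffffff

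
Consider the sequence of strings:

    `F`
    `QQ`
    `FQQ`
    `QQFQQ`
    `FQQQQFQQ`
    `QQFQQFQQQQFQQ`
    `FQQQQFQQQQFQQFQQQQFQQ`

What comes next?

QQFQQFQQQQFQQFQQQQFQQQQFQQFQQQQFQQ

Each term (from the third on) is the two preceding terms concatenated in order: term 3 = F·QQ = FQQ.
Continuing: QQFQQFQQQQFQQ · FQQQQFQQQQFQQFQQQQFQQ gives term 8.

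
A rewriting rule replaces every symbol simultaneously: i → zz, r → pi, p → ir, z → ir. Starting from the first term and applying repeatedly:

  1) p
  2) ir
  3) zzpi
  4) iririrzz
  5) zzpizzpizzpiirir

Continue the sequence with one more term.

Rewriting the 16 symbols of zzpizzpizzpiirir one by one yields ir ir ir zz ir ir ir zz ir ir ir zz zz pi zz pi; concatenated:

iririrzziririrzziririrzzzzpizzpi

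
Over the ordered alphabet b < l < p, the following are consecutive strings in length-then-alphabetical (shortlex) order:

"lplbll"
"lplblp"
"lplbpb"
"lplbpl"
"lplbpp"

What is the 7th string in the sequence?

lpllbl

Continuing the enumeration 2 steps past lplbpp: lplbpp → lpllbb → (answer).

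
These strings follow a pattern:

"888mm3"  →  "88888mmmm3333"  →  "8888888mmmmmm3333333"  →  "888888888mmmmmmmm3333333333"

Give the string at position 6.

Each string has the form 8^{2n+1} m^{2n} 3^{3n-2} (n = 1, 2, …).
At n = 6 the blocks have lengths 13, 12, 16.

8888888888888mmmmmmmmmmmm3333333333333333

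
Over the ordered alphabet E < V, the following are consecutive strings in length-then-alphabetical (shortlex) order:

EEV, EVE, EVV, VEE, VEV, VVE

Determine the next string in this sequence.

The successor of VVE increments the rightmost position that isn't already V and resets every position after it to E.

VVV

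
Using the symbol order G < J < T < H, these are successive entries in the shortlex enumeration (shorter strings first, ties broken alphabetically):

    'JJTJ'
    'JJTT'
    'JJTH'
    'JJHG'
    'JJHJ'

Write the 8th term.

JTGG

Stepping forward 3 times from JJHJ: JJHJ → JJHT → JJHH, then the target.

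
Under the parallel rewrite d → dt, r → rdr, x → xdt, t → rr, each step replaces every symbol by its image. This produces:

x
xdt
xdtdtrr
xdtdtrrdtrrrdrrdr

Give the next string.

Rewriting the 17 symbols of xdtdtrrdtrrrdrrdr one by one yields xdt dt rr dt rr rdr rdr dt rr rdr rdr rdr dt rdr rdr dt rdr; concatenated:

xdtdtrrdtrrrdrrdrdtrrrdrrdrrdrdtrdrrdrdtrdr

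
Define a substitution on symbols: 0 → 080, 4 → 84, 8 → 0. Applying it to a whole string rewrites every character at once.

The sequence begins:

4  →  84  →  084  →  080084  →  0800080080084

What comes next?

Replace each of the 13 characters of 0800080080084 in place — 080 0 080 080 080 0 080 080 0 080 080 0 84 — and concatenate.

080008008008000800800080080084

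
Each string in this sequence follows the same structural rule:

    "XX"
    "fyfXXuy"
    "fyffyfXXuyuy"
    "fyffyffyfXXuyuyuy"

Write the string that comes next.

Every step adds fyf to the front and uy to the end of the previous string.
One more step from fyffyffyfXXuyuyuy gives the answer.

fyffyffyffyfXXuyuyuyuy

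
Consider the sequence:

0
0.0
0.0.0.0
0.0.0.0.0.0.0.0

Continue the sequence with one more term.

0.0.0.0.0.0.0.0.0.0.0.0.0.0.0.0

Each string is two copies of the previous one joined by '.'.
One more doubling of 0.0.0.0.0.0.0.0 gives the answer.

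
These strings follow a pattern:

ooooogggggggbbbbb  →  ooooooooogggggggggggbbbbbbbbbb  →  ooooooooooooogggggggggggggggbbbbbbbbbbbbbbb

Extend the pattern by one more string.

The n-th term is 4n+1 o's then 4n+3 g's then 5n b's (n = 1, 2, …).
For the next term, n = 4, so the run lengths are 17, 19, 20.

ooooooooooooooooogggggggggggggggggggbbbbbbbbbbbbbbbbbbbb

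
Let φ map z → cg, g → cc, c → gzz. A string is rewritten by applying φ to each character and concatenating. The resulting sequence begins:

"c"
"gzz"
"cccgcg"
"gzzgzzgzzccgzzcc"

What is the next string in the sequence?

φ(gzzgzzgzzccgzzcc) expands symbol-by-symbol to cc cg cg cc cg cg cc cg cg gzz gzz cc cg cg gzz gzz; joining the 16 pieces gives the next term.

cccgcgcccgcgcccgcggzzgzzcccgcggzzgzz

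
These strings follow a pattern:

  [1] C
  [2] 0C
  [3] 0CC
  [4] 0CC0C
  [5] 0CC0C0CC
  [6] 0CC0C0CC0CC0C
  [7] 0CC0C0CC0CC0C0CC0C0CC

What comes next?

This is a Fibonacci-style word recurrence s(k) = s(k−1)·s(k−2): e.g. 0C·C = 0CC.
So term 8 is 0CC0C0CC0CC0C0CC0C0CC·0CC0C0CC0CC0C.

0CC0C0CC0CC0C0CC0C0CC0CC0C0CC0CC0C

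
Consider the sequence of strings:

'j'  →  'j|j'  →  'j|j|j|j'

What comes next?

s(k+1) = s(k)·|·s(k) — each term doubles the last with '|' between the halves.
Doubling j|j|j|j with '|' between the halves:

j|j|j|j|j|j|j|j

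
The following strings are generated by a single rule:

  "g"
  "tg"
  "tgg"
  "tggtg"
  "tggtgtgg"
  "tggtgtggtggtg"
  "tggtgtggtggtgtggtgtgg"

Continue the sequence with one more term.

tggtgtggtggtgtggtgtggtggtgtggtggtg

This is a Fibonacci-style word recurrence s(k) = s(k−1)·s(k−2): e.g. tg·g = tgg.
Continuing: tggtgtggtggtgtggtgtgg · tggtgtggtggtg gives term 8.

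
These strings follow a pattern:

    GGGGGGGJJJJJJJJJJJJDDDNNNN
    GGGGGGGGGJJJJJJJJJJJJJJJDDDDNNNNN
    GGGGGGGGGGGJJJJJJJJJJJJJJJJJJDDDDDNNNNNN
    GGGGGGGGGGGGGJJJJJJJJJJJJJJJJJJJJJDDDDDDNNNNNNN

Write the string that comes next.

Each string has the form G^{2n+1} J^{3n+3} D^{n} N^{n+1}, where the shown terms are n = 3, 4, 5, 6.
Setting n = 7 gives 15, 24, 7, 8 characters in each block.

GGGGGGGGGGGGGGGJJJJJJJJJJJJJJJJJJJJJJJJDDDDDDDNNNNNNNN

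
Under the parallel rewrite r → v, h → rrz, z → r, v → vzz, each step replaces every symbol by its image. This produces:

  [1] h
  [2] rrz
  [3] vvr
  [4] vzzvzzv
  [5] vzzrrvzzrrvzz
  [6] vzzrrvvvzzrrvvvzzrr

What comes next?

vzzrrvvvzzvzzvzzrrvvvzzvzzvzzrrvv

φ(vzzrrvvvzzrrvvvzzrr) expands symbol-by-symbol to vzz r r v v vzz vzz vzz r r v v vzz vzz vzz r r v v; joining the 19 pieces gives the next term.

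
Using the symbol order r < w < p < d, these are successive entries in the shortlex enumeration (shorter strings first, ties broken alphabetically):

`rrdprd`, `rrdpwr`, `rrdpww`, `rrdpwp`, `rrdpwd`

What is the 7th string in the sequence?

Advancing 2 positions from rrdpwd through rrdpwd → rrdppr reaches term 7.

rrdppw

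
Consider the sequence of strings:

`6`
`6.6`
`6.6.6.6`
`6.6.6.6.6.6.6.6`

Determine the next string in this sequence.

Every step duplicates the string with '.' between the halves.
Doubling 6.6.6.6.6.6.6.6 with '.' between the halves:

6.6.6.6.6.6.6.6.6.6.6.6.6.6.6.6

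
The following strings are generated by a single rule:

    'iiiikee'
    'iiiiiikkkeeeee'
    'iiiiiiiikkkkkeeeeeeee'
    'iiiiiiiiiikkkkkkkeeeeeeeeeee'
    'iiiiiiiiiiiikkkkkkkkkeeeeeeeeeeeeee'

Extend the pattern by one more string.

The n-th term is 2n+2 i's then 2n-1 k's then 3n-1 e's (n = 1, 2, …).
Setting n = 6 gives 14, 11, 17 characters in each block.

iiiiiiiiiiiiiikkkkkkkkkkkeeeeeeeeeeeeeeeee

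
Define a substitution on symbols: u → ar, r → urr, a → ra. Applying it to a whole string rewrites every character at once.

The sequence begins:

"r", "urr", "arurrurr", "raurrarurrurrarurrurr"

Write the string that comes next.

urrraarurrurrraurrarurrurrarurrurrraurrarurrurrarurrurr

φ(raurrarurrurrarurrurr) expands symbol-by-symbol to urr ra ar urr urr ra urr ar urr urr ar urr urr ra urr ar urr urr ar urr urr; joining the 21 pieces gives the next term.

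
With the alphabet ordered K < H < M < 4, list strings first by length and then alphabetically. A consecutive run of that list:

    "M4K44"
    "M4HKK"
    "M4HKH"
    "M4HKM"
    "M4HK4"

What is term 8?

M4HHM

Continuing the enumeration 3 steps past M4HK4: M4HK4 → M4HHK → M4HHH → (answer).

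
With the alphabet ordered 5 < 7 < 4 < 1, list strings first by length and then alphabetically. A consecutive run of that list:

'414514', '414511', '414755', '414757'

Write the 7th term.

Stepping forward 3 times from 414757: 414757 → 414754 → 414751, then the target.

414775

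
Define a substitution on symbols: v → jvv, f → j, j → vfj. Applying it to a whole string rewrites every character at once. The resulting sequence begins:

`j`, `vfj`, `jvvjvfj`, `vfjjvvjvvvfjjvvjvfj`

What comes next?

Rewriting the 19 symbols of vfjjvvjvvvfjjvvjvfj one by one yields jvv j vfj vfj jvv jvv vfj jvv jvv jvv j vfj vfj jvv jvv vfj jvv j vfj; concatenated:

jvvjvfjvfjjvvjvvvfjjvvjvvjvvjvfjvfjjvvjvvvfjjvvjvfj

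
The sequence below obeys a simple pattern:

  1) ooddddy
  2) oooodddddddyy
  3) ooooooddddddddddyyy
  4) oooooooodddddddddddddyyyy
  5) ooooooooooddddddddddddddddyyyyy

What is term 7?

Reading off run lengths: o runs 2, 4, 6, 8, 10; d runs 4, 7, 10, 13, 16; y runs 1, 2, 3, 4, 5 — each is linear in n (n = 1, 2, …).
Setting n = 7 gives 14, 22, 7 characters in each block.

ooooooooooooooddddddddddddddddddddddyyyyyyy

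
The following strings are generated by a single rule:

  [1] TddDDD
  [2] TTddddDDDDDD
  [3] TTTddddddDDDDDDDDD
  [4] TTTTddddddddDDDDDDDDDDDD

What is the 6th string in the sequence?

Term n consists of n T's, followed by 2n d's, followed by 3n D's (n = 1, 2, …).
Setting n = 6 gives 6, 12, 18 characters in each block.

TTTTTTddddddddddddDDDDDDDDDDDDDDDDDD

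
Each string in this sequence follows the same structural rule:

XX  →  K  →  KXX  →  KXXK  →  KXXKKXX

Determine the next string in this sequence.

This is a Fibonacci-style word recurrence s(k) = s(k−1)·s(k−2): e.g. K·XX = KXX.
So term 6 is KXXKKXX·KXXK.

KXXKKXXKXXK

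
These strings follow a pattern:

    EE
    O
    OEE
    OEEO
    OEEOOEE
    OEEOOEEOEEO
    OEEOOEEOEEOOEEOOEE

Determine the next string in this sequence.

Each term (from the third on) is the previous term followed by the one before it: term 3 = O·EE = OEE.
Continuing: OEEOOEEOEEOOEEOOEE · OEEOOEEOEEO gives term 8.

OEEOOEEOEEOOEEOOEEOEEOOEEOEEO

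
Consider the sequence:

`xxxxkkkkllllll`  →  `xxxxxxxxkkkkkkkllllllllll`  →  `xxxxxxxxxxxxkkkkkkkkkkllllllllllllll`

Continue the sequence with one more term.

xxxxxxxxxxxxxxxxkkkkkkkkkkkkkllllllllllllllllll

Term n consists of 4n x's, followed by 3n+1 k's, followed by 4n+2 l's (n = 1, 2, …).
Setting n = 4 gives 16, 13, 18 characters in each block.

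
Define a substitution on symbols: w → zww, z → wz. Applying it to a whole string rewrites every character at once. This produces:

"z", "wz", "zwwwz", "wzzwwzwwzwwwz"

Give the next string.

Rewriting the 13 symbols of wzzwwzwwzwwwz one by one yields zww wz wz zww zww wz zww zww wz zww zww zww wz; concatenated:

zwwwzwzzwwzwwwzzwwzwwwzzwwzwwzwwwz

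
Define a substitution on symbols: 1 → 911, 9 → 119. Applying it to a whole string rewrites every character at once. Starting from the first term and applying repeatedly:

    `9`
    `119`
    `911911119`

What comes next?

119911911119911911911911119

Rewriting each symbol of 911911119: 9→119, 1→911, 1→911, 9→119, 1→911, 1→911, 1→911, 1→911, 9→119, which concatenates to 119 911 911 119 911 911 911 911 119.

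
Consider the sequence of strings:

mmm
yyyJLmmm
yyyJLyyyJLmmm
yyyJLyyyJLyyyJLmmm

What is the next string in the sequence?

Each term is the previous one with yyyJL prepended.
Applying this once more to yyyJLyyyJLyyyJLmmm:

yyyJLyyyJLyyyJLyyyJLmmm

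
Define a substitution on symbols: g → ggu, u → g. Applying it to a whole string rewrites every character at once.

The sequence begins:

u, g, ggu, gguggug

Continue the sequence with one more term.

Expanding gguggug: g→ggu, g→ggu, u→g, g→ggu, g→ggu, u→g, g→ggu. Concatenated: ggu ggu g ggu ggu g ggu.

ggugguggguggugggu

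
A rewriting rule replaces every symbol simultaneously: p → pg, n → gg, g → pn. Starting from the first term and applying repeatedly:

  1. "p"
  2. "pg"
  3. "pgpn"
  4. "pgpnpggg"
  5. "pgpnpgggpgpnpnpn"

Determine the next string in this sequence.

Rewriting the 16 symbols of pgpnpgggpgpnpnpn one by one yields pg pn pg gg pg pn pn pn pg pn pg gg pg gg pg gg; concatenated:

pgpnpgggpgpnpnpnpgpnpgggpgggpggg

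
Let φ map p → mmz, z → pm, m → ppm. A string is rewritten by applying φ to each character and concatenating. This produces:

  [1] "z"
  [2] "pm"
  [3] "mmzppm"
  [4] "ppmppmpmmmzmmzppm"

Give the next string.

mmzmmzppmmmzmmzppmmmzppmppmppmpmppmppmpmmmzmmzppm

φ(ppmppmpmmmzmmzppm) expands symbol-by-symbol to mmz mmz ppm mmz mmz ppm mmz ppm ppm ppm pm ppm ppm pm mmz mmz ppm; joining the 17 pieces gives the next term.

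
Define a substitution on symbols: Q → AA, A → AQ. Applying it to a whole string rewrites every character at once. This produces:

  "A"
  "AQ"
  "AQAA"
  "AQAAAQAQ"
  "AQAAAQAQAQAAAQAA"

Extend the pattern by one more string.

Replace each of the 16 characters of AQAAAQAQAQAAAQAA in place — AQ AA AQ AQ AQ AA AQ AA AQ AA AQ AQ AQ AA AQ AQ — and concatenate.

AQAAAQAQAQAAAQAAAQAAAQAQAQAAAQAQ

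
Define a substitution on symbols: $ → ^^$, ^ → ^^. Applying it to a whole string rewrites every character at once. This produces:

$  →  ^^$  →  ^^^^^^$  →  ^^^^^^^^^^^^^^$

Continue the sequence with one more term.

φ(^^^^^^^^^^^^^^$) expands symbol-by-symbol to ^^ ^^ ^^ ^^ ^^ ^^ ^^ ^^ ^^ ^^ ^^ ^^ ^^ ^^ ^^$; joining the 15 pieces gives the next term.

^^^^^^^^^^^^^^^^^^^^^^^^^^^^^^$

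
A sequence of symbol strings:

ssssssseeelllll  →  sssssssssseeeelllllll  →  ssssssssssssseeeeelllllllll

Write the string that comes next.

sssssssssssssssseeeeeelllllllllll

Term n consists of 3n+1 s's, followed by n+1 e's, followed by 2n+1 l's, where the shown terms are n = 2, 3, 4.
Setting n = 5 gives 16, 6, 11 characters in each block.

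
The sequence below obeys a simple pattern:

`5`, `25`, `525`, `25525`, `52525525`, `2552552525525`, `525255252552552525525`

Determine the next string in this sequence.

From term 3 onward, concatenate the second-to-last term with the last: 5·25 = 525, 25·525 = 25525, …
The next term joins 2552552525525 and 525255252552552525525.

2552552525525525255252552552525525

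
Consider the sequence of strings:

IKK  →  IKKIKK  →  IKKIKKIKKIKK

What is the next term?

IKKIKKIKKIKKIKKIKKIKKIKK

Every step duplicates the string.
One more doubling of IKKIKKIKKIKK gives the answer.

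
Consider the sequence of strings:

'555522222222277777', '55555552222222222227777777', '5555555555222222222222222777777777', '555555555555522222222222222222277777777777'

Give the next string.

Term n consists of 3n-2 5's, followed by 3n+3 2's, followed by 2n+1 7's, where the shown terms are n = 2, 3, 4, 5.
For the next term, n = 6, so the run lengths are 16, 21, 13.

55555555555555552222222222222222222227777777777777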